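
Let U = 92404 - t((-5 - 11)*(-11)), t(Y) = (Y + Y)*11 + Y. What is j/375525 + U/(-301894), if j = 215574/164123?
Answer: -907586249531924/3101069738159175 ≈ -0.29267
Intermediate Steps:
t(Y) = 23*Y (t(Y) = (2*Y)*11 + Y = 22*Y + Y = 23*Y)
j = 215574/164123 (j = 215574*(1/164123) = 215574/164123 ≈ 1.3135)
U = 88356 (U = 92404 - 23*(-5 - 11)*(-11) = 92404 - 23*(-16*(-11)) = 92404 - 23*176 = 92404 - 1*4048 = 92404 - 4048 = 88356)
j/375525 + U/(-301894) = (215574/164123)/375525 + 88356/(-301894) = (215574/164123)*(1/375525) + 88356*(-1/301894) = 71858/20544096525 - 44178/150947 = -907586249531924/3101069738159175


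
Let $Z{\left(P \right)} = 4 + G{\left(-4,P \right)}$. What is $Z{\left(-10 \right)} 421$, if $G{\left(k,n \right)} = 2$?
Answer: $2526$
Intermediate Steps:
$Z{\left(P \right)} = 6$ ($Z{\left(P \right)} = 4 + 2 = 6$)
$Z{\left(-10 \right)} 421 = 6 \cdot 421 = 2526$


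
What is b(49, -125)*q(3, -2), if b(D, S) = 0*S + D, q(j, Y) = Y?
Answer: -98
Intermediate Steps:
b(D, S) = D (b(D, S) = 0 + D = D)
b(49, -125)*q(3, -2) = 49*(-2) = -98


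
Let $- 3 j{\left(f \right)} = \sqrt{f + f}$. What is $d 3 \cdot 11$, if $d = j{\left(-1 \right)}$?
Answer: $- 11 i \sqrt{2} \approx - 15.556 i$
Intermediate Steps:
$j{\left(f \right)} = - \frac{\sqrt{2} \sqrt{f}}{3}$ ($j{\left(f \right)} = - \frac{\sqrt{f + f}}{3} = - \frac{\sqrt{2 f}}{3} = - \frac{\sqrt{2} \sqrt{f}}{3}$)
$d = - \frac{i \sqrt{2}}{3}$ ($d = - \frac{\sqrt{2} \sqrt{-1}}{3} = - \frac{\sqrt{2} i}{3} = - \frac{i \sqrt{2}}{3} \approx - 0.4714 i$)
$d 3 \cdot 11 = - \frac{i \sqrt{2}}{3} \cdot 3 \cdot 11 = - i \sqrt{2} \cdot 11 = - 11 i \sqrt{2}$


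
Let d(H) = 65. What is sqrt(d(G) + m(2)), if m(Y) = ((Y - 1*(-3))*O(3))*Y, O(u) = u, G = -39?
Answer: sqrt(95) ≈ 9.7468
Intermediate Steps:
m(Y) = Y*(9 + 3*Y) (m(Y) = ((Y - 1*(-3))*3)*Y = ((Y + 3)*3)*Y = ((3 + Y)*3)*Y = (9 + 3*Y)*Y = Y*(9 + 3*Y))
sqrt(d(G) + m(2)) = sqrt(65 + 3*2*(3 + 2)) = sqrt(65 + 3*2*5) = sqrt(65 + 30) = sqrt(95)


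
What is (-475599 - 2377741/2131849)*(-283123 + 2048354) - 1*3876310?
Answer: -1789789443835574642/2131849 ≈ -8.3955e+11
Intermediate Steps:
(-475599 - 2377741/2131849)*(-283123 + 2048354) - 1*3876310 = (-475599 - 2377741*1/2131849)*1765231 - 3876310 = (-475599 - 2377741/2131849)*1765231 - 3876310 = -1013907630292/2131849*1765231 - 3876310 = -1789781180127977452/2131849 - 3876310 = -1789789443835574642/2131849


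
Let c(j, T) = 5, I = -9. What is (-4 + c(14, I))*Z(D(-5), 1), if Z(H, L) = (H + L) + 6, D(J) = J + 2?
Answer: 4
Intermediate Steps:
D(J) = 2 + J
Z(H, L) = 6 + H + L
(-4 + c(14, I))*Z(D(-5), 1) = (-4 + 5)*(6 + (2 - 5) + 1) = 1*(6 - 3 + 1) = 1*4 = 4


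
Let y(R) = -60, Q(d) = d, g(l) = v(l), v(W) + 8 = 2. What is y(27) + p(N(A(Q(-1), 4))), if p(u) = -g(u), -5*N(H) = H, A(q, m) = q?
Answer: -54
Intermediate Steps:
v(W) = -6 (v(W) = -8 + 2 = -6)
g(l) = -6
N(H) = -H/5
p(u) = 6 (p(u) = -1*(-6) = 6)
y(27) + p(N(A(Q(-1), 4))) = -60 + 6 = -54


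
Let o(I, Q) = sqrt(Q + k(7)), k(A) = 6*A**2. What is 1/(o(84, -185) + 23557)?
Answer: 23557/554932140 - sqrt(109)/554932140 ≈ 4.2431e-5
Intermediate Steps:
o(I, Q) = sqrt(294 + Q) (o(I, Q) = sqrt(Q + 6*7**2) = sqrt(Q + 6*49) = sqrt(Q + 294) = sqrt(294 + Q))
1/(o(84, -185) + 23557) = 1/(sqrt(294 - 185) + 23557) = 1/(sqrt(109) + 23557) = 1/(23557 + sqrt(109))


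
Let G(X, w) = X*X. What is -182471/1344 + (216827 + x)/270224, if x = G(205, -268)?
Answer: -3060009151/22698816 ≈ -134.81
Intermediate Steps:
G(X, w) = X**2
x = 42025 (x = 205**2 = 42025)
-182471/1344 + (216827 + x)/270224 = -182471/1344 + (216827 + 42025)/270224 = -182471*1/1344 + 258852*(1/270224) = -182471/1344 + 64713/67556 = -3060009151/22698816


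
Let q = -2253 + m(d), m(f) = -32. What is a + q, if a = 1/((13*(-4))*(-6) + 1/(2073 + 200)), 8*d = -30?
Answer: -1620467172/709177 ≈ -2285.0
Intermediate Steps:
d = -15/4 (d = (⅛)*(-30) = -15/4 ≈ -3.7500)
q = -2285 (q = -2253 - 32 = -2285)
a = 2273/709177 (a = 1/(-52*(-6) + 1/2273) = 1/(312 + 1/2273) = 1/(709177/2273) = 2273/709177 ≈ 0.0032051)
a + q = 2273/709177 - 2285 = -1620467172/709177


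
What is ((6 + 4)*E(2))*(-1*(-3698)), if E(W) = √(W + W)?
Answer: 73960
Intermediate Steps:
E(W) = √2*√W (E(W) = √(2*W) = √2*√W)
((6 + 4)*E(2))*(-1*(-3698)) = ((6 + 4)*(√2*√2))*(-1*(-3698)) = (10*2)*3698 = 20*3698 = 73960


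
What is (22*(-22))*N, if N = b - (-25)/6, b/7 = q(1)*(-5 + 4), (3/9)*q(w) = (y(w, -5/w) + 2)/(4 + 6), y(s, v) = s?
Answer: 15488/15 ≈ 1032.5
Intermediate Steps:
q(w) = ⅗ + 3*w/10 (q(w) = 3*((w + 2)/(4 + 6)) = 3*((2 + w)/10) = 3*((2 + w)*(⅒)) = 3*(⅕ + w/10) = ⅗ + 3*w/10)
b = -63/10 (b = 7*((⅗ + (3/10)*1)*(-5 + 4)) = 7*((⅗ + 3/10)*(-1)) = 7*((9/10)*(-1)) = 7*(-9/10) = -63/10 ≈ -6.3000)
N = -32/15 (N = -63/10 - (-25)/6 = -63/10 - 1*(-25/6) = -63/10 + 25/6 = -32/15 ≈ -2.1333)
(22*(-22))*N = (22*(-22))*(-32/15) = -484*(-32/15) = 15488/15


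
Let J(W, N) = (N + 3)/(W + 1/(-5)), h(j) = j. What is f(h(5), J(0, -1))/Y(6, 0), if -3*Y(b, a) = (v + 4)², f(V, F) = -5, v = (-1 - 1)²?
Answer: 15/64 ≈ 0.23438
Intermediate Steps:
v = 4 (v = (-2)² = 4)
J(W, N) = (3 + N)/(-⅕ + W) (J(W, N) = (3 + N)/(W - ⅕) = (3 + N)/(-⅕ + W))
Y(b, a) = -64/3 (Y(b, a) = -(4 + 4)²/3 = -⅓*8² = -⅓*64 = -64/3)
f(h(5), J(0, -1))/Y(6, 0) = -5/(-64/3) = -5*(-3/64) = 15/64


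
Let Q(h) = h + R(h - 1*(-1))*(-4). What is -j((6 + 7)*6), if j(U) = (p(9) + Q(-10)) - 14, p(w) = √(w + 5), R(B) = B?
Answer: -12 - √14 ≈ -15.742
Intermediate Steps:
Q(h) = -4 - 3*h (Q(h) = h + (h - 1*(-1))*(-4) = h + (h + 1)*(-4) = h + (1 + h)*(-4) = h + (-4 - 4*h) = -4 - 3*h)
p(w) = √(5 + w)
j(U) = 12 + √14 (j(U) = (√(5 + 9) + (-4 - 3*(-10))) - 14 = (√14 + (-4 + 30)) - 14 = (√14 + 26) - 14 = (26 + √14) - 14 = 12 + √14)
-j((6 + 7)*6) = -(12 + √14) = -12 - √14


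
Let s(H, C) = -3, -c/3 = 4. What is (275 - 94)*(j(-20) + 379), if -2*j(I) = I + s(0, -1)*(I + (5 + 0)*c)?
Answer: 48689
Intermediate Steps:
c = -12 (c = -3*4 = -12)
j(I) = -90 + I (j(I) = -(I - 3*(I + (5 + 0)*(-12)))/2 = -(I - 3*(I + 5*(-12)))/2 = -(I - 3*(I - 60))/2 = -(I - 3*(-60 + I))/2 = -(I + (180 - 3*I))/2 = -(180 - 2*I)/2 = -90 + I)
(275 - 94)*(j(-20) + 379) = (275 - 94)*((-90 - 20) + 379) = 181*(-110 + 379) = 181*269 = 48689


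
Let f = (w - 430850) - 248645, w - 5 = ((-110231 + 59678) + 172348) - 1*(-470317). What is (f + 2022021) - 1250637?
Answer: 684006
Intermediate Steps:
w = 592117 (w = 5 + (((-110231 + 59678) + 172348) - 1*(-470317)) = 5 + ((-50553 + 172348) + 470317) = 5 + (121795 + 470317) = 5 + 592112 = 592117)
f = -87378 (f = (592117 - 430850) - 248645 = 161267 - 248645 = -87378)
(f + 2022021) - 1250637 = (-87378 + 2022021) - 1250637 = 1934643 - 1250637 = 684006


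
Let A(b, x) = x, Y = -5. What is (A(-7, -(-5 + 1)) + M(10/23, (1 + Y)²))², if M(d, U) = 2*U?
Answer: 1296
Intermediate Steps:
(A(-7, -(-5 + 1)) + M(10/23, (1 + Y)²))² = (-(-5 + 1) + 2*(1 - 5)²)² = (-1*(-4) + 2*(-4)²)² = (4 + 2*16)² = (4 + 32)² = 36² = 1296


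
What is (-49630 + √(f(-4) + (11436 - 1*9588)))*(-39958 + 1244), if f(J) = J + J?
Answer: 1921375820 - 154856*√115 ≈ 1.9197e+9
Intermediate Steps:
f(J) = 2*J
(-49630 + √(f(-4) + (11436 - 1*9588)))*(-39958 + 1244) = (-49630 + √(2*(-4) + (11436 - 1*9588)))*(-39958 + 1244) = (-49630 + √(-8 + (11436 - 9588)))*(-38714) = (-49630 + √(-8 + 1848))*(-38714) = (-49630 + √1840)*(-38714) = (-49630 + 4*√115)*(-38714) = 1921375820 - 154856*√115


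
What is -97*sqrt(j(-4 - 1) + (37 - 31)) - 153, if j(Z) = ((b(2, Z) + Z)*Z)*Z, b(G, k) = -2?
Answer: -153 - 1261*I ≈ -153.0 - 1261.0*I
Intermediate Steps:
j(Z) = Z**2*(-2 + Z) (j(Z) = ((-2 + Z)*Z)*Z = (Z*(-2 + Z))*Z = Z**2*(-2 + Z))
-97*sqrt(j(-4 - 1) + (37 - 31)) - 153 = -97*sqrt((-4 - 1)**2*(-2 + (-4 - 1)) + (37 - 31)) - 153 = -97*sqrt((-5)**2*(-2 - 5) + 6) - 153 = -97*sqrt(25*(-7) + 6) - 153 = -97*sqrt(-175 + 6) - 153 = -1261*I - 153 = -153 - 1261*I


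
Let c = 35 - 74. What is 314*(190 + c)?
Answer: 47414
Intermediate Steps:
c = -39
314*(190 + c) = 314*(190 - 39) = 314*151 = 47414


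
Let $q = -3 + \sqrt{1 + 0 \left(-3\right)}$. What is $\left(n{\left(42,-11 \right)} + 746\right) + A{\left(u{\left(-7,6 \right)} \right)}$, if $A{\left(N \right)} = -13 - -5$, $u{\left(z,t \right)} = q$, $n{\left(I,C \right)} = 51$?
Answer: $789$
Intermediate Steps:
$q = -2$ ($q = -3 + \sqrt{1 + 0} = -3 + \sqrt{1} = -3 + 1 = -2$)
$u{\left(z,t \right)} = -2$
$A{\left(N \right)} = -8$ ($A{\left(N \right)} = -13 + 5 = -8$)
$\left(n{\left(42,-11 \right)} + 746\right) + A{\left(u{\left(-7,6 \right)} \right)} = \left(51 + 746\right) - 8 = 797 - 8 = 789$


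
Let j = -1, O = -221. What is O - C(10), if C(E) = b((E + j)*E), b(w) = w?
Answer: -311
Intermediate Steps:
C(E) = E*(-1 + E) (C(E) = (E - 1)*E = (-1 + E)*E = E*(-1 + E))
O - C(10) = -221 - 10*(-1 + 10) = -221 - 10*9 = -221 - 1*90 = -221 - 90 = -311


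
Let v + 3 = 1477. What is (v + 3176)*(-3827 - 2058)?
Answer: -27365250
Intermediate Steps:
v = 1474 (v = -3 + 1477 = 1474)
(v + 3176)*(-3827 - 2058) = (1474 + 3176)*(-3827 - 2058) = 4650*(-5885) = -27365250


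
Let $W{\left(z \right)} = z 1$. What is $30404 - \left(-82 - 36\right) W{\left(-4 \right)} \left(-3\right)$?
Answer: $31820$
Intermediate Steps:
$W{\left(z \right)} = z$
$30404 - \left(-82 - 36\right) W{\left(-4 \right)} \left(-3\right) = 30404 - \left(-82 - 36\right) \left(\left(-4\right) \left(-3\right)\right) = 30404 - \left(-118\right) 12 = 30404 - -1416 = 30404 + 1416 = 31820$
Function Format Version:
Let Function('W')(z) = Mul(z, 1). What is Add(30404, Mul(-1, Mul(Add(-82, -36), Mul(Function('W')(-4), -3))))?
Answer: 31820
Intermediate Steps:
Function('W')(z) = z
Add(30404, Mul(-1, Mul(Add(-82, -36), Mul(Function('W')(-4), -3)))) = Add(30404, Mul(-1, Mul(Add(-82, -36), Mul(-4, -3)))) = Add(30404, Mul(-1, Mul(-118, 12))) = Add(30404, Mul(-1, -1416)) = Add(30404, 1416) = 31820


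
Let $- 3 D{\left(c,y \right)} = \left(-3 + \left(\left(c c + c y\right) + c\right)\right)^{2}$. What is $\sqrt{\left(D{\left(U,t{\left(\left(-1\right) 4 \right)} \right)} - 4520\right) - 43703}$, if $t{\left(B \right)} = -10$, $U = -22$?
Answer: $\frac{i \sqrt{1817130}}{3} \approx 449.34 i$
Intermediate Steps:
$D{\left(c,y \right)} = - \frac{\left(-3 + c + c^{2} + c y\right)^{2}}{3}$ ($D{\left(c,y \right)} = - \frac{\left(-3 + \left(\left(c c + c y\right) + c\right)\right)^{2}}{3} = - \frac{\left(-3 + \left(\left(c^{2} + c y\right) + c\right)\right)^{2}}{3} = - \frac{\left(-3 + \left(c + c^{2} + c y\right)\right)^{2}}{3} = - \frac{\left(-3 + c + c^{2} + c y\right)^{2}}{3}$)
$\sqrt{\left(D{\left(U,t{\left(\left(-1\right) 4 \right)} \right)} - 4520\right) - 43703} = \sqrt{\left(- \frac{\left(-3 - 22 + \left(-22\right)^{2} - -220\right)^{2}}{3} - 4520\right) - 43703} = \sqrt{\left(- \frac{\left(-3 - 22 + 484 + 220\right)^{2}}{3} - 4520\right) - 43703} = \sqrt{\left(- \frac{679^{2}}{3} - 4520\right) - 43703} = \sqrt{\left(\left(- \frac{1}{3}\right) 461041 - 4520\right) - 43703} = \sqrt{\left(- \frac{461041}{3} - 4520\right) - 43703} = \sqrt{- \frac{474601}{3} - 43703} = \sqrt{- \frac{605710}{3}} = \frac{i \sqrt{1817130}}{3}$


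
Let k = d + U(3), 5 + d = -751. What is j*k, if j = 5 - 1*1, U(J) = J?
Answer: -3012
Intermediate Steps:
d = -756 (d = -5 - 751 = -756)
j = 4 (j = 5 - 1 = 4)
k = -753 (k = -756 + 3 = -753)
j*k = 4*(-753) = -3012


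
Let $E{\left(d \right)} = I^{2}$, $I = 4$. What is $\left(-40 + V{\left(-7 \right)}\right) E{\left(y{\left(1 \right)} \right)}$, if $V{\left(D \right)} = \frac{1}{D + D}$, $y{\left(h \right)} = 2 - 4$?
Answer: $- \frac{4488}{7} \approx -641.14$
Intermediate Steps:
$y{\left(h \right)} = -2$ ($y{\left(h \right)} = 2 - 4 = -2$)
$E{\left(d \right)} = 16$ ($E{\left(d \right)} = 4^{2} = 16$)
$V{\left(D \right)} = \frac{1}{2 D}$
$\left(-40 + V{\left(-7 \right)}\right) E{\left(y{\left(1 \right)} \right)} = \left(-40 + \frac{1}{2 \left(-7\right)}\right) 16 = \left(-40 + \frac{1}{2} \left(- \frac{1}{7}\right)\right) 16 = \left(-40 - \frac{1}{14}\right) 16 = \left(- \frac{561}{14}\right) 16 = - \frac{4488}{7}$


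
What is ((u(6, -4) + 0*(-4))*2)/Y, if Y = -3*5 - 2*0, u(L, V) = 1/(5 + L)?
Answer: -2/165 ≈ -0.012121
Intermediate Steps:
Y = -15 (Y = -15 + 0 = -15)
((u(6, -4) + 0*(-4))*2)/Y = ((1/(5 + 6) + 0*(-4))*2)/(-15) = ((1/11 + 0)*2)*(-1/15) = ((1/11)*2)*(-1/15) = (2/11)*(-1/15) = -2/165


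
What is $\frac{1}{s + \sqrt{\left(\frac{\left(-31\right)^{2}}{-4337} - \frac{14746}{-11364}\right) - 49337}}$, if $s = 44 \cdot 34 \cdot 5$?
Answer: $\frac{184328398320}{1379992196418359} - \frac{i \sqrt{29960190416436567006}}{1379992196418359} \approx 0.00013357 - 3.9664 \cdot 10^{-6} i$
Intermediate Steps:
$s = 7480$ ($s = 1496 \cdot 5 = 7480$)
$\frac{1}{s + \sqrt{\left(\frac{\left(-31\right)^{2}}{-4337} - \frac{14746}{-11364}\right) - 49337}} = \frac{1}{7480 + \sqrt{\left(\frac{\left(-31\right)^{2}}{-4337} - \frac{14746}{-11364}\right) - 49337}} = \frac{1}{7480 + \sqrt{\left(961 \left(- \frac{1}{4337}\right) - - \frac{7373}{5682}\right) - 49337}} = \frac{1}{7480 + \sqrt{\left(- \frac{961}{4337} + \frac{7373}{5682}\right) - 49337}} = \frac{1}{7480 + \sqrt{\frac{26516299}{24642834} - 49337}} = \frac{1}{7480 + \sqrt{- \frac{1215776984759}{24642834}}} = \frac{1}{7480 + \frac{i \sqrt{29960190416436567006}}{24642834}}$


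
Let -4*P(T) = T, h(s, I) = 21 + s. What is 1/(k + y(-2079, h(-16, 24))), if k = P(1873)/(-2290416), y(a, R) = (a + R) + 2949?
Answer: 9161664/8016457873 ≈ 0.0011429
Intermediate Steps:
P(T) = -T/4
y(a, R) = 2949 + R + a (y(a, R) = (R + a) + 2949 = 2949 + R + a)
k = 1873/9161664 (k = -¼*1873/(-2290416) = -1873/4*(-1/2290416) = 1873/9161664 ≈ 0.00020444)
1/(k + y(-2079, h(-16, 24))) = 1/(1873/9161664 + (2949 + (21 - 16) - 2079)) = 1/(1873/9161664 + (2949 + 5 - 2079)) = 1/(1873/9161664 + 875) = 1/(8016457873/9161664) = 9161664/8016457873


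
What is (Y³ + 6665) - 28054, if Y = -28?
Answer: -43341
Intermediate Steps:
(Y³ + 6665) - 28054 = ((-28)³ + 6665) - 28054 = (-21952 + 6665) - 28054 = -15287 - 28054 = -43341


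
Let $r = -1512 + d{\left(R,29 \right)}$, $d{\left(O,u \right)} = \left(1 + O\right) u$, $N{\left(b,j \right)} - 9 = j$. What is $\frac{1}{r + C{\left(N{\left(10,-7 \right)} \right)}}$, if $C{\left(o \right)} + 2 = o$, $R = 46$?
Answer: $- \frac{1}{149} \approx -0.0067114$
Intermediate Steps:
$N{\left(b,j \right)} = 9 + j$
$C{\left(o \right)} = -2 + o$
$d{\left(O,u \right)} = u \left(1 + O\right)$
$r = -149$ ($r = -1512 + 29 \left(1 + 46\right) = -1512 + 29 \cdot 47 = -1512 + 1363 = -149$)
$\frac{1}{r + C{\left(N{\left(10,-7 \right)} \right)}} = \frac{1}{-149 + \left(-2 + \left(9 - 7\right)\right)} = \frac{1}{-149 + \left(-2 + 2\right)} = \frac{1}{-149 + 0} = \frac{1}{-149} = - \frac{1}{149}$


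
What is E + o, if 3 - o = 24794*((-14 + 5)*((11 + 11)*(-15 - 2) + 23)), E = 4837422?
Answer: -73486821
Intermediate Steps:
o = -78324243 (o = 3 - 24794*(-14 + 5)*((11 + 11)*(-15 - 2) + 23) = 3 - 24794*(-9*(22*(-17) + 23)) = 3 - 24794*(-9*(-374 + 23)) = 3 - 24794*(-9*(-351)) = 3 - 24794*3159 = 3 - 1*78324246 = 3 - 78324246 = -78324243)
E + o = 4837422 - 78324243 = -73486821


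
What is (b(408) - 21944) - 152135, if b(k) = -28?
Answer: -174107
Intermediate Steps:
(b(408) - 21944) - 152135 = (-28 - 21944) - 152135 = -21972 - 152135 = -174107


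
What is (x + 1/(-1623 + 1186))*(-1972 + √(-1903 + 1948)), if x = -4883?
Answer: 4207995584/437 - 6401616*√5/437 ≈ 9.5965e+6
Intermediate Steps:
(x + 1/(-1623 + 1186))*(-1972 + √(-1903 + 1948)) = (-4883 + 1/(-1623 + 1186))*(-1972 + √(-1903 + 1948)) = (-4883 + 1/(-437))*(-1972 + √45) = (-4883 - 1/437)*(-1972 + 3*√5) = -2133872*(-1972 + 3*√5)/437 = 4207995584/437 - 6401616*√5/437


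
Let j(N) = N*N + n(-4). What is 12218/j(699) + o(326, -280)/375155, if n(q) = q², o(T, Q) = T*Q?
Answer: -8003463194/36661422127 ≈ -0.21831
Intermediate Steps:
o(T, Q) = Q*T
j(N) = 16 + N² (j(N) = N*N + (-4)² = N² + 16 = 16 + N²)
12218/j(699) + o(326, -280)/375155 = 12218/(16 + 699²) - 280*326/375155 = 12218/(16 + 488601) - 91280*1/375155 = 12218/488617 - 18256/75031 = -8003463194/36661422127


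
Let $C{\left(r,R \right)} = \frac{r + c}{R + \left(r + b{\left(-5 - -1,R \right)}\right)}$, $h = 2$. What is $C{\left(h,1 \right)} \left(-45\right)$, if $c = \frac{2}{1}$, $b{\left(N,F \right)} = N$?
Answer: $180$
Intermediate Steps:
$c = 2$ ($c = 2 \cdot 1 = 2$)
$C{\left(r,R \right)} = \frac{2 + r}{-4 + R + r}$ ($C{\left(r,R \right)} = \frac{r + 2}{R + \left(r - 4\right)} = \frac{2 + r}{R + \left(r + \left(-5 + 1\right)\right)} = \frac{2 + r}{R + \left(r - 4\right)} = \frac{2 + r}{R + \left(-4 + r\right)} = \frac{2 + r}{-4 + R + r}$)
$C{\left(h,1 \right)} \left(-45\right) = \frac{2 + 2}{-4 + 1 + 2} \left(-45\right) = \frac{1}{-1} \cdot 4 \left(-45\right) = \left(-1\right) 4 \left(-45\right) = \left(-4\right) \left(-45\right) = 180$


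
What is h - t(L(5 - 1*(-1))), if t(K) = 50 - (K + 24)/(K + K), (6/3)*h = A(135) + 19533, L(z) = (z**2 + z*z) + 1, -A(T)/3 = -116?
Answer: 722055/73 ≈ 9891.2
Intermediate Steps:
A(T) = 348 (A(T) = -3*(-116) = 348)
L(z) = 1 + 2*z**2 (L(z) = (z**2 + z**2) + 1 = 2*z**2 + 1 = 1 + 2*z**2)
h = 19881/2 (h = (348 + 19533)/2 = (1/2)*19881 = 19881/2 ≈ 9940.5)
t(K) = 50 - (24 + K)/(2*K)
h - t(L(5 - 1*(-1))) = 19881/2 - (99/2 - 12/(1 + 2*(5 - 1*(-1))**2)) = 19881/2 - (99/2 - 12/(1 + 2*(5 + 1)**2)) = 19881/2 - (99/2 - 12/(1 + 2*6**2)) = 19881/2 - (99/2 - 12/(1 + 2*36)) = 19881/2 - (99/2 - 12/(1 + 72)) = 19881/2 - (99/2 - 12/73) = 19881/2 - 1*7203/146 = 19881/2 - 7203/146 = 722055/73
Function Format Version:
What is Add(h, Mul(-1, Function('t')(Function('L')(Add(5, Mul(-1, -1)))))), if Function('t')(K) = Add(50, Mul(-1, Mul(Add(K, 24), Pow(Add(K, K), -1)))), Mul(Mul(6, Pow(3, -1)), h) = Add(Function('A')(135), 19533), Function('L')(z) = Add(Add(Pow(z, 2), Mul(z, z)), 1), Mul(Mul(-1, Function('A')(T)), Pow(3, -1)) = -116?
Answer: Rational(722055, 73) ≈ 9891.2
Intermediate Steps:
Function('A')(T) = 348 (Function('A')(T) = Mul(-3, -116) = 348)
Function('L')(z) = Add(1, Mul(2, Pow(z, 2))) (Function('L')(z) = Add(Add(Pow(z, 2), Pow(z, 2)), 1) = Add(Mul(2, Pow(z, 2)), 1) = Add(1, Mul(2, Pow(z, 2))))
h = Rational(19881, 2) (h = Mul(Rational(1, 2), Add(348, 19533)) = Mul(Rational(1, 2), 19881) = Rational(19881, 2) ≈ 9940.5)
Function('t')(K) = Add(50, Mul(Rational(-1, 2), Pow(K, -1), Add(24, K))) (Function('t')(K) = Add(50, Mul(-1, Mul(Add(24, K), Pow(Mul(2, K), -1)))) = Add(50, Mul(-1, Mul(Add(24, K), Mul(Rational(1, 2), Pow(K, -1))))) = Add(50, Mul(-1, Mul(Rational(1, 2), Pow(K, -1), Add(24, K)))) = Add(50, Mul(Rational(-1, 2), Pow(K, -1), Add(24, K))))
Add(h, Mul(-1, Function('t')(Function('L')(Add(5, Mul(-1, -1)))))) = Add(Rational(19881, 2), Mul(-1, Add(Rational(99, 2), Mul(-12, Pow(Add(1, Mul(2, Pow(Add(5, Mul(-1, -1)), 2))), -1))))) = Add(Rational(19881, 2), Mul(-1, Add(Rational(99, 2), Mul(-12, Pow(Add(1, Mul(2, Pow(Add(5, 1), 2))), -1))))) = Add(Rational(19881, 2), Mul(-1, Add(Rational(99, 2), Mul(-12, Pow(Add(1, Mul(2, Pow(6, 2))), -1))))) = Add(Rational(19881, 2), Mul(-1, Add(Rational(99, 2), Mul(-12, Pow(Add(1, Mul(2, 36)), -1))))) = Add(Rational(19881, 2), Mul(-1, Add(Rational(99, 2), Mul(-12, Pow(Add(1, 72), -1))))) = Add(Rational(19881, 2), Mul(-1, Add(Rational(99, 2), Mul(-12, Pow(73, -1))))) = Add(Rational(19881, 2), Mul(-1, Add(Rational(99, 2), Mul(-12, Rational(1, 73))))) = Add(Rational(19881, 2), Mul(-1, Add(Rational(99, 2), Rational(-12, 73)))) = Add(Rational(19881, 2), Mul(-1, Rational(7203, 146))) = Add(Rational(19881, 2), Rational(-7203, 146)) = Rational(722055, 73)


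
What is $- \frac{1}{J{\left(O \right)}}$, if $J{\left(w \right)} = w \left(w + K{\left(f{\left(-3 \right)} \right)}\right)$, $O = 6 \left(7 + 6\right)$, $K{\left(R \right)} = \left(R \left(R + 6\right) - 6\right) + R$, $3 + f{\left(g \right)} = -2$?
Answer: $- \frac{1}{4836} \approx -0.00020678$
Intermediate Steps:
$f{\left(g \right)} = -5$ ($f{\left(g \right)} = -3 - 2 = -5$)
$K{\left(R \right)} = -6 + R + R \left(6 + R\right)$ ($K{\left(R \right)} = \left(R \left(6 + R\right) - 6\right) + R = \left(-6 + R \left(6 + R\right)\right) + R = -6 + R + R \left(6 + R\right)$)
$O = 78$ ($O = 6 \cdot 13 = 78$)
$J{\left(w \right)} = w \left(-16 + w\right)$ ($J{\left(w \right)} = w \left(w + \left(-6 + \left(-5\right)^{2} + 7 \left(-5\right)\right)\right) = w \left(w - 16\right) = w \left(-16 + w\right)$)
$- \frac{1}{J{\left(O \right)}} = - \frac{1}{78 \left(-16 + 78\right)} = - \frac{1}{78 \cdot 62} = - \frac{1}{4836}$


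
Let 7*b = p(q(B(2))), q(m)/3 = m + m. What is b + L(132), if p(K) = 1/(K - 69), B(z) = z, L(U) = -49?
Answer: -19552/399 ≈ -49.003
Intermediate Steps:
q(m) = 6*m (q(m) = 3*(m + m) = 3*(2*m) = 6*m)
p(K) = 1/(-69 + K)
b = -1/399 (b = 1/(7*(-69 + 6*2)) = 1/(7*(-69 + 12)) = (⅐)/(-57) = (⅐)*(-1/57) = -1/399 ≈ -0.0025063)
b + L(132) = -1/399 - 49 = -19552/399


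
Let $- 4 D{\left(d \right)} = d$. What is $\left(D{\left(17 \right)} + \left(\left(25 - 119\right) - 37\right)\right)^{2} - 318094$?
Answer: $- \frac{4796823}{16} \approx -2.998 \cdot 10^{5}$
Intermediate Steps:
$D{\left(d \right)} = - \frac{d}{4}$
$\left(D{\left(17 \right)} + \left(\left(25 - 119\right) - 37\right)\right)^{2} - 318094 = \left(\left(- \frac{1}{4}\right) 17 + \left(\left(25 - 119\right) - 37\right)\right)^{2} - 318094 = \left(- \frac{17}{4} - 131\right)^{2} - 318094 = \left(- \frac{541}{4}\right)^{2} - 318094 = \frac{292681}{16} - 318094 = - \frac{4796823}{16}$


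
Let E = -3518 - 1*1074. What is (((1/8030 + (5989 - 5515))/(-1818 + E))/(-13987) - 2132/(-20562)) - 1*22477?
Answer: -166368021125727998999/7401734600888100 ≈ -22477.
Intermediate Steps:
E = -4592 (E = -3518 - 1074 = -4592)
(((1/8030 + (5989 - 5515))/(-1818 + E))/(-13987) - 2132/(-20562)) - 1*22477 = (((1/8030 + (5989 - 5515))/(-1818 - 4592))/(-13987) - 2132/(-20562)) - 1*22477 = (((1/8030 + 474)/(-6410))*(-1/13987) - 2132*(-1/20562)) - 22477 = (((3806221/8030)*(-1/6410))*(-1/13987) + 1066/10281) - 22477 = (-3806221/51472300*(-1/13987) + 1066/10281) - 22477 = (3806221/719943060100 + 1066/10281) - 22477 = 767498433824701/7401734600888100 - 22477 = -166368021125727998999/7401734600888100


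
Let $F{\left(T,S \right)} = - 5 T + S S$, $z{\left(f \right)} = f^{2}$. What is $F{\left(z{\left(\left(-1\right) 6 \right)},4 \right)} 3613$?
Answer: $-592532$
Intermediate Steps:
$F{\left(T,S \right)} = S^{2} - 5 T$ ($F{\left(T,S \right)} = - 5 T + S^{2} = S^{2} - 5 T$)
$F{\left(z{\left(\left(-1\right) 6 \right)},4 \right)} 3613 = \left(4^{2} - 5 \left(\left(-1\right) 6\right)^{2}\right) 3613 = \left(16 - 5 \left(-6\right)^{2}\right) 3613 = \left(16 - 180\right) 3613 = \left(-164\right) 3613 = -592532$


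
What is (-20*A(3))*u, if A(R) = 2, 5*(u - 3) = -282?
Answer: 2136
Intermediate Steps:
u = -267/5 (u = 3 + (1/5)*(-282) = 3 - 282/5 = -267/5 ≈ -53.400)
(-20*A(3))*u = -20*2*(-267/5) = -40*(-267/5) = 2136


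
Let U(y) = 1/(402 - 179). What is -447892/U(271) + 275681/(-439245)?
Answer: -43871753979101/439245 ≈ -9.9880e+7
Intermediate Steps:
U(y) = 1/223
-447892/U(271) + 275681/(-439245) = -447892/1/223 + 275681/(-439245) = -447892*223 + 275681*(-1/439245) = -99879916 - 275681/439245 = -43871753979101/439245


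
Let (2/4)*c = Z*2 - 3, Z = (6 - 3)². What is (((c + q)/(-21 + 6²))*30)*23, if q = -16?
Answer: 644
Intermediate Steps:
Z = 9 (Z = 3² = 9)
c = 30 (c = 2*(9*2 - 3) = 2*(18 - 3) = 2*15 = 30)
(((c + q)/(-21 + 6²))*30)*23 = (((30 - 16)/(-21 + 6²))*30)*23 = ((14/(-21 + 36))*30)*23 = ((14/15)*30)*23 = 28*23 = 644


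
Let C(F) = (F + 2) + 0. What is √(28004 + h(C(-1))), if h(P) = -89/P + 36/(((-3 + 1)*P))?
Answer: √27897 ≈ 167.02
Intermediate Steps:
C(F) = 2 + F (C(F) = (2 + F) + 0 = 2 + F)
h(P) = -107/P (h(P) = -89/P + 36/((-2*P)) = -89/P + 36*(-1/(2*P)) = -89/P - 18/P = -107/P)
√(28004 + h(C(-1))) = √(28004 - 107/(2 - 1)) = √(28004 - 107/1) = √(28004 - 107*1) = √(28004 - 107) = √27897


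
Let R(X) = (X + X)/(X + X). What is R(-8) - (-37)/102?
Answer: 139/102 ≈ 1.3627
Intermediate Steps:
R(X) = 1 (R(X) = (2*X)/((2*X)) = (2*X)*(1/(2*X)) = 1)
R(-8) - (-37)/102 = 1 - (-37)/102 = 1 - 1*(-37/102) = 1 + 37/102 = 139/102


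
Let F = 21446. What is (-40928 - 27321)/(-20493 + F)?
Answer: -68249/953 ≈ -71.615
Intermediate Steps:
(-40928 - 27321)/(-20493 + F) = (-40928 - 27321)/(-20493 + 21446) = -68249/953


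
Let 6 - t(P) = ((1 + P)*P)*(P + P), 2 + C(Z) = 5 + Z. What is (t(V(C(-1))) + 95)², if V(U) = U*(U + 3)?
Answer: 4405801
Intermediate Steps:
C(Z) = 3 + Z (C(Z) = -2 + (5 + Z) = 3 + Z)
V(U) = U*(3 + U)
t(P) = 6 - 2*P²*(1 + P) (t(P) = 6 - (1 + P)*P*(P + P) = 6 - P*(1 + P)*2*P = 6 - 2*P²*(1 + P))
(t(V(C(-1))) + 95)² = ((6 - 2*(3 - 1)²*(3 + (3 - 1))² - 2*(3 - 1)³*(3 + (3 - 1))³) + 95)² = ((6 - 2*4*(3 + 2)² - 2*8*(3 + 2)³) + 95)² = ((6 - 2*(2*5)² - 2*(2*5)³) + 95)² = ((6 - 2*10² - 2*10³) + 95)² = ((6 - 2*100 - 2*1000) + 95)² = ((6 - 200 - 2000) + 95)² = (-2194 + 95)² = (-2099)² = 4405801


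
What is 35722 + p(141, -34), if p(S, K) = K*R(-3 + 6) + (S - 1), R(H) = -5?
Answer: 36032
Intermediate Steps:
p(S, K) = -1 + S - 5*K (p(S, K) = K*(-5) + (S - 1) = -5*K + (-1 + S) = -1 + S - 5*K)
35722 + p(141, -34) = 35722 + (-1 + 141 - 5*(-34)) = 35722 + (-1 + 141 + 170) = 35722 + 310 = 36032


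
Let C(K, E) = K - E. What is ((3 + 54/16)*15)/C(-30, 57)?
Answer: -255/232 ≈ -1.0991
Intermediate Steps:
((3 + 54/16)*15)/C(-30, 57) = ((3 + 54/16)*15)/(-30 - 1*57) = ((3 + 54*(1/16))*15)/(-30 - 57) = ((3 + 27/8)*15)/(-87) = ((51/8)*15)*(-1/87) = (765/8)*(-1/87) = -255/232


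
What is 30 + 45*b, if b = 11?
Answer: 525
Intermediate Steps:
30 + 45*b = 30 + 45*11 = 30 + 495 = 525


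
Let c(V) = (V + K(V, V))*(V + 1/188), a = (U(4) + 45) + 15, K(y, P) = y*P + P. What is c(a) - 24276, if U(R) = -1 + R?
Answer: 43941387/188 ≈ 2.3373e+5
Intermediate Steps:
K(y, P) = P + P*y (K(y, P) = P*y + P = P + P*y)
a = 63 (a = ((-1 + 4) + 45) + 15 = (3 + 45) + 15 = 48 + 15 = 63)
c(V) = (1/188 + V)*(V + V*(1 + V)) (c(V) = (V + V*(1 + V))*(V + 1/188) = (V + V*(1 + V))*(1/188 + V) = (1/188 + V)*(V + V*(1 + V)))
c(a) - 24276 = (1/188)*63*(2 + 188*63² + 377*63) - 24276 = (1/188)*63*(2 + 188*3969 + 23751) - 24276 = (1/188)*63*(2 + 746172 + 23751) - 24276 = (1/188)*63*769925 - 24276 = 48505275/188 - 24276 = 43941387/188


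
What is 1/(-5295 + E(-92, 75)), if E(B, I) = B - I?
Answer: -1/5462 ≈ -0.00018308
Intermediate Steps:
1/(-5295 + E(-92, 75)) = 1/(-5295 + (-92 - 1*75)) = 1/(-5295 + (-92 - 75)) = 1/(-5295 - 167) = 1/(-5462) = -1/5462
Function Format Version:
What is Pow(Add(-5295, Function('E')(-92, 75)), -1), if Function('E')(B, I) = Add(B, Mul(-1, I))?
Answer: Rational(-1, 5462) ≈ -0.00018308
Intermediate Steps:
Pow(Add(-5295, Function('E')(-92, 75)), -1) = Pow(Add(-5295, Add(-92, Mul(-1, 75))), -1) = Pow(Add(-5295, Add(-92, -75)), -1) = Pow(Add(-5295, -167), -1) = Pow(-5462, -1) = Rational(-1, 5462)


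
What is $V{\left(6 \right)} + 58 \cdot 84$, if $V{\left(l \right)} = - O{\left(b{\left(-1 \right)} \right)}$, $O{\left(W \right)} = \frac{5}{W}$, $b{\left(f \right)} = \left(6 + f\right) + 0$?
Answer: $4871$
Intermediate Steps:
$b{\left(f \right)} = 6 + f$
$V{\left(l \right)} = -1$ ($V{\left(l \right)} = - \frac{5}{6 - 1} = - \frac{5}{5} = \left(-1\right) 1 = -1$)
$V{\left(6 \right)} + 58 \cdot 84 = -1 + 58 \cdot 84 = -1 + 4872 = 4871$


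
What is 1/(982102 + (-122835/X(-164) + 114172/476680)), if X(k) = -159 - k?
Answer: 7010/6712322029 ≈ 1.0443e-6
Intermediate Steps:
1/(982102 + (-122835/X(-164) + 114172/476680)) = 1/(982102 + (-122835/(-159 - 1*(-164)) + 114172/476680)) = 1/(982102 + (-122835/(-159 + 164) + 114172*(1/476680))) = 1/(982102 + (-122835/5 + 1679/7010)) = 1/(982102 + (-122835*⅕ + 1679/7010)) = 1/(982102 + (-24567 + 1679/7010)) = 1/(982102 - 172212991/7010) = 1/(6712322029/7010) = 7010/6712322029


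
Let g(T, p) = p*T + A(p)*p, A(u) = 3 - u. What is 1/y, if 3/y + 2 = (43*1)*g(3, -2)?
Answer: -230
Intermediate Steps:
g(T, p) = T*p + p*(3 - p) (g(T, p) = p*T + (3 - p)*p = T*p + p*(3 - p))
y = -1/230 (y = 3/(-2 + (43*1)*(-2*(3 + 3 - 1*(-2)))) = 3/(-2 + 43*(-2*(3 + 3 + 2))) = 3/(-2 + 43*(-2*8)) = 3/(-2 + 43*(-16)) = 3/(-2 - 688) = 3/(-690) = 3*(-1/690) = -1/230 ≈ -0.0043478)
1/y = 1/(-1/230) = -230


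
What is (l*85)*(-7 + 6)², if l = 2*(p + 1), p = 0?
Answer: 170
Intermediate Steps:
l = 2 (l = 2*(0 + 1) = 2*1 = 2)
(l*85)*(-7 + 6)² = (2*85)*(-7 + 6)² = 170*(-1)² = 170*1 = 170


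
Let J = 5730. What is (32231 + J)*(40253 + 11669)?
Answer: 1971011042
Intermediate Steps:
(32231 + J)*(40253 + 11669) = (32231 + 5730)*(40253 + 11669) = 37961*51922 = 1971011042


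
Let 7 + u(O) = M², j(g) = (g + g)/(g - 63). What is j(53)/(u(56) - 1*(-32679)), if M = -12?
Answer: -53/164080 ≈ -0.00032301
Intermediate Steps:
j(g) = 2*g/(-63 + g) (j(g) = (2*g)/(-63 + g) = 2*g/(-63 + g))
u(O) = 137 (u(O) = -7 + (-12)² = -7 + 144 = 137)
j(53)/(u(56) - 1*(-32679)) = (2*53/(-63 + 53))/(137 - 1*(-32679)) = (2*53/(-10))/(137 + 32679) = (2*53*(-⅒))/32816 = -53/5*1/32816 = -53/164080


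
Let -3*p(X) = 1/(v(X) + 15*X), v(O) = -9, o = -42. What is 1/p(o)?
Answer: 1917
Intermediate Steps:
p(X) = -1/(3*(-9 + 15*X))
1/p(o) = 1/(-1/(-27 + 45*(-42))) = 1/(-1/(-27 - 1890)) = 1/(-1/(-1917)) = 1/(-1*(-1/1917)) = 1/(1/1917) = 1917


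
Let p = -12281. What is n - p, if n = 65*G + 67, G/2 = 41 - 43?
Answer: 12088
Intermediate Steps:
G = -4 (G = 2*(41 - 43) = 2*(-2) = -4)
n = -193 (n = 65*(-4) + 67 = -260 + 67 = -193)
n - p = -193 - 1*(-12281) = -193 + 12281 = 12088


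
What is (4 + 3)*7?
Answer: 49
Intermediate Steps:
(4 + 3)*7 = 7*7 = 49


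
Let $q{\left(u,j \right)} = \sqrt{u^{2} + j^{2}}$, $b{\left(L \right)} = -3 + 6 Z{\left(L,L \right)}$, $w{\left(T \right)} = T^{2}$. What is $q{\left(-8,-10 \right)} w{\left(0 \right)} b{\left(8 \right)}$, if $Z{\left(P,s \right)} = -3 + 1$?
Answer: $0$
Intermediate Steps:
$Z{\left(P,s \right)} = -2$
$b{\left(L \right)} = -15$ ($b{\left(L \right)} = -3 + 6 \left(-2\right) = -3 - 12 = -15$)
$q{\left(u,j \right)} = \sqrt{j^{2} + u^{2}}$
$q{\left(-8,-10 \right)} w{\left(0 \right)} b{\left(8 \right)} = \sqrt{\left(-10\right)^{2} + \left(-8\right)^{2}} \cdot 0^{2} \left(-15\right) = \sqrt{100 + 64} \cdot 0 \left(-15\right) = \sqrt{164} \cdot 0 \left(-15\right) = 2 \sqrt{41} \cdot 0 \left(-15\right) = 0 \left(-15\right) = 0$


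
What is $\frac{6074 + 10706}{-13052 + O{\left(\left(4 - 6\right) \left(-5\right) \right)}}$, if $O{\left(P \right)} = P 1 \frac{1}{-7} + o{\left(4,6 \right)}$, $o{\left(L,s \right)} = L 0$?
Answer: $- \frac{58730}{45687} \approx -1.2855$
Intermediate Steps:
$o{\left(L,s \right)} = 0$
$O{\left(P \right)} = - \frac{P}{7}$ ($O{\left(P \right)} = P 1 \frac{1}{-7} + 0 = P 1 \left(- \frac{1}{7}\right) + 0 = P \left(- \frac{1}{7}\right) + 0 = - \frac{P}{7} + 0 = - \frac{P}{7}$)
$\frac{6074 + 10706}{-13052 + O{\left(\left(4 - 6\right) \left(-5\right) \right)}} = \frac{6074 + 10706}{-13052 - \frac{\left(4 - 6\right) \left(-5\right)}{7}} = \frac{16780}{-13052 - \frac{\left(-2\right) \left(-5\right)}{7}} = \frac{16780}{-13052 - \frac{10}{7}} = \frac{16780}{- \frac{91374}{7}} = 16780 \left(- \frac{7}{91374}\right) = - \frac{58730}{45687}$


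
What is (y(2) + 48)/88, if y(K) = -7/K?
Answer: 89/176 ≈ 0.50568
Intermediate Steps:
(y(2) + 48)/88 = (-7/2 + 48)/88 = (1/88)*(89/2) = 89/176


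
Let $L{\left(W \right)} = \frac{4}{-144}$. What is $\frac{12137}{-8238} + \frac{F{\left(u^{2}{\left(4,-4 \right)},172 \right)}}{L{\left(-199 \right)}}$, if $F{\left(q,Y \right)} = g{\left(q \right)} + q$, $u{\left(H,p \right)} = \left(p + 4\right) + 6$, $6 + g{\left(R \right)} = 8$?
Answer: $- \frac{11281721}{8238} \approx -1369.5$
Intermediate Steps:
$L{\left(W \right)} = - \frac{1}{36}$ ($L{\left(W \right)} = 4 \left(- \frac{1}{144}\right) = - \frac{1}{36}$)
$g{\left(R \right)} = 2$ ($g{\left(R \right)} = -6 + 8 = 2$)
$u{\left(H,p \right)} = 10 + p$ ($u{\left(H,p \right)} = \left(4 + p\right) + 6 = 10 + p$)
$F{\left(q,Y \right)} = 2 + q$
$\frac{12137}{-8238} + \frac{F{\left(u^{2}{\left(4,-4 \right)},172 \right)}}{L{\left(-199 \right)}} = \frac{12137}{-8238} + \frac{2 + \left(10 - 4\right)^{2}}{- \frac{1}{36}} = 12137 \left(- \frac{1}{8238}\right) + \left(2 + 6^{2}\right) \left(-36\right) = - \frac{12137}{8238} + \left(2 + 36\right) \left(-36\right) = - \frac{12137}{8238} + 38 \left(-36\right) = - \frac{12137}{8238} - 1368 = - \frac{11281721}{8238}$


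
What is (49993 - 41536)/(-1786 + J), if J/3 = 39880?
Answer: 8457/117854 ≈ 0.071758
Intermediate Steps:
J = 119640 (J = 3*39880 = 119640)
(49993 - 41536)/(-1786 + J) = (49993 - 41536)/(-1786 + 119640) = 8457/117854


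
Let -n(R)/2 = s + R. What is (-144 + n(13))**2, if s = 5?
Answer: 32400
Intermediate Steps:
n(R) = -10 - 2*R (n(R) = -2*(5 + R) = -10 - 2*R)
(-144 + n(13))**2 = (-144 + (-10 - 2*13))**2 = (-144 + (-10 - 26))**2 = (-144 - 36)**2 = (-180)**2 = 32400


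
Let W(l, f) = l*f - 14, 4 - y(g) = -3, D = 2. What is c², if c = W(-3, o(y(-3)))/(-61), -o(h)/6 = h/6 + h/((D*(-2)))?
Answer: 2401/14884 ≈ 0.16131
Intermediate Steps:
y(g) = 7 (y(g) = 4 - 1*(-3) = 4 + 3 = 7)
o(h) = h/2 (o(h) = -6*(h/6 + h/((2*(-2)))) = -6*(h*(⅙) + h/(-4)) = -6*(h/6 + h*(-¼)) = -6*(h/6 - h/4) = -(-1)*h/2 = h/2)
W(l, f) = -14 + f*l (W(l, f) = f*l - 14 = -14 + f*l)
c = 49/122 (c = (-14 + ((½)*7)*(-3))/(-61) = (-14 + (7/2)*(-3))*(-1/61) = (-14 - 21/2)*(-1/61) = -49/2*(-1/61) = 49/122 ≈ 0.40164)
c² = (49/122)² = 2401/14884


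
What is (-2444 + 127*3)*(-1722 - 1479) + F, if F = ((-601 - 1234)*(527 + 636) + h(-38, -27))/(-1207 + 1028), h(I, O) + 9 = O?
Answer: 1184189818/179 ≈ 6.6156e+6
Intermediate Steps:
h(I, O) = -9 + O
F = 2134141/179 (F = ((-601 - 1234)*(527 + 636) + (-9 - 27))/(-1207 + 1028) = (-1835*1163 - 36)/(-179) = (-2134105 - 36)*(-1/179) = -2134141*(-1/179) = 2134141/179 ≈ 11923.)
(-2444 + 127*3)*(-1722 - 1479) + F = (-2444 + 127*3)*(-1722 - 1479) + 2134141/179 = (-2444 + 381)*(-3201) + 2134141/179 = -2063*(-3201) + 2134141/179 = 6603663 + 2134141/179 = 1184189818/179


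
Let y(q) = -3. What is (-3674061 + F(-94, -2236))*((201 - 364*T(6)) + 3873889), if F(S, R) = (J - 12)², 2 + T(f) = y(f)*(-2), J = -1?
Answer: -14227639071528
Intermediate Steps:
T(f) = 4 (T(f) = -2 - 3*(-2) = -2 + 6 = 4)
F(S, R) = 169 (F(S, R) = (-1 - 12)² = (-13)² = 169)
(-3674061 + F(-94, -2236))*((201 - 364*T(6)) + 3873889) = (-3674061 + 169)*((201 - 364*4) + 3873889) = -3673892*((201 - 1456) + 3873889) = -3673892*(-1255 + 3873889) = -3673892*3872634 = -14227639071528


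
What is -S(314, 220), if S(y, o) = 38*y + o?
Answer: -12152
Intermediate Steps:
S(y, o) = o + 38*y
-S(314, 220) = -(220 + 38*314) = -(220 + 11932) = -1*12152 = -12152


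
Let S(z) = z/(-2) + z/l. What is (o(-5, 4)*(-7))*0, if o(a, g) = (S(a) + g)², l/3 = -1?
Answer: 0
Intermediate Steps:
l = -3 (l = 3*(-1) = -3)
S(z) = -5*z/6 (S(z) = z/(-2) + z/(-3) = z*(-½) + z*(-⅓) = -z/2 - z/3 = -5*z/6)
o(a, g) = (g - 5*a/6)² (o(a, g) = (-5*a/6 + g)² = (g - 5*a/6)²)
(o(-5, 4)*(-7))*0 = (((-5*(-5) + 6*4)²/36)*(-7))*0 = (((25 + 24)²/36)*(-7))*0 = (((1/36)*49²)*(-7))*0 = (((1/36)*2401)*(-7))*0 = ((2401/36)*(-7))*0 = -16807/36*0 = 0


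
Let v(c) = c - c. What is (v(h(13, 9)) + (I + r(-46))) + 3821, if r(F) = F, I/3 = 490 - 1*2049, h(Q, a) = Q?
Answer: -902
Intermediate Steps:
I = -4677 (I = 3*(490 - 1*2049) = 3*(490 - 2049) = 3*(-1559) = -4677)
v(c) = 0
(v(h(13, 9)) + (I + r(-46))) + 3821 = (0 + (-4677 - 46)) + 3821 = (0 - 4723) + 3821 = -4723 + 3821 = -902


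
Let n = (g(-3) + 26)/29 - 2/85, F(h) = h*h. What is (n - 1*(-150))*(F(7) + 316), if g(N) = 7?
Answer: 27192281/493 ≈ 55157.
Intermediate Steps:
F(h) = h**2
n = 2747/2465 (n = (7 + 26)/29 - 2/85 = 33*(1/29) - 2*1/85 = 33/29 - 2/85 = 2747/2465 ≈ 1.1144)
(n - 1*(-150))*(F(7) + 316) = (2747/2465 - 1*(-150))*(7**2 + 316) = (2747/2465 + 150)*(49 + 316) = (372497/2465)*365 = 27192281/493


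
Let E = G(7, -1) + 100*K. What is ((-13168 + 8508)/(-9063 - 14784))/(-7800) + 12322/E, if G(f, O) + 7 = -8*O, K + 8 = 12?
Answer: 114598572827/3729432330 ≈ 30.728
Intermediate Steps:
K = 4 (K = -8 + 12 = 4)
G(f, O) = -7 - 8*O
E = 401 (E = (-7 - 8*(-1)) + 100*4 = (-7 + 8) + 400 = 1 + 400 = 401)
((-13168 + 8508)/(-9063 - 14784))/(-7800) + 12322/E = ((-13168 + 8508)/(-9063 - 14784))/(-7800) + 12322/401 = -4660/(-23847)*(-1/7800) + 12322*(1/401) = -4660*(-1/23847)*(-1/7800) + 12322/401 = (4660/23847)*(-1/7800) + 12322/401 = -233/9300330 + 12322/401 = 114598572827/3729432330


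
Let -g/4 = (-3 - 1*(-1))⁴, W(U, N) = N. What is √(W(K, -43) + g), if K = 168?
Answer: I*√107 ≈ 10.344*I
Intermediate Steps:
g = -64 (g = -4*(-3 - 1*(-1))⁴ = -4*(-3 + 1)⁴ = -4*(-2)⁴ = -4*16 = -64)
√(W(K, -43) + g) = √(-43 - 64) = √(-107) = I*√107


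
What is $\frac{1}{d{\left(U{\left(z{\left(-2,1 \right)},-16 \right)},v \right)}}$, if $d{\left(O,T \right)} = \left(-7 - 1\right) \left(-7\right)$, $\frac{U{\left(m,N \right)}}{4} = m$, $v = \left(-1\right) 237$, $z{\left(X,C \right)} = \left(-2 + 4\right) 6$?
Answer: $\frac{1}{56} \approx 0.017857$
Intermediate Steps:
$z{\left(X,C \right)} = 12$ ($z{\left(X,C \right)} = 2 \cdot 6 = 12$)
$v = -237$
$U{\left(m,N \right)} = 4 m$
$d{\left(O,T \right)} = 56$ ($d{\left(O,T \right)} = \left(-8\right) \left(-7\right) = 56$)
$\frac{1}{d{\left(U{\left(z{\left(-2,1 \right)},-16 \right)},v \right)}} = \frac{1}{56}$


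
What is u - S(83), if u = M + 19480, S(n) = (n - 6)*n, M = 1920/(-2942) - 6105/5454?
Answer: 34998885977/2674278 ≈ 13087.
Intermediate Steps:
M = -4738765/2674278 (M = 1920*(-1/2942) - 6105*1/5454 = -960/1471 - 2035/1818 = -4738765/2674278 ≈ -1.7720)
S(n) = n*(-6 + n) (S(n) = (-6 + n)*n = n*(-6 + n))
u = 52090196675/2674278 (u = -4738765/2674278 + 19480 = 52090196675/2674278 ≈ 19478.)
u - S(83) = 52090196675/2674278 - 83*(-6 + 83) = 52090196675/2674278 - 83*77 = 52090196675/2674278 - 1*6391 = 52090196675/2674278 - 6391 = 34998885977/2674278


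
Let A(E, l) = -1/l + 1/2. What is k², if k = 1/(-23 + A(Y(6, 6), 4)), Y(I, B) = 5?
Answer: 16/8281 ≈ 0.0019321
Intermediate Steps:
A(E, l) = ½ - 1/l (A(E, l) = -1/l + 1*(½) = -1/l + ½ = ½ - 1/l)
k = -4/91 (k = 1/(-23 + (½)*(-2 + 4)/4) = 1/(-23 + (½)*(¼)*2) = 1/(-23 + ¼) = 1/(-91/4) = -4/91 ≈ -0.043956)
k² = (-4/91)² = 16/8281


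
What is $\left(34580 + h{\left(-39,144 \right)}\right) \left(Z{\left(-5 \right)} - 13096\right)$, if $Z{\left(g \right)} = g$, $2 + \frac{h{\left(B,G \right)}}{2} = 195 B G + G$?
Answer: $28237580976$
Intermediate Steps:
$h{\left(B,G \right)} = -4 + 2 G + 390 B G$ ($h{\left(B,G \right)} = -4 + 2 \left(195 B G + G\right) = -4 + 2 \left(G + 195 B G\right) = -4 + \left(2 G + 390 B G\right) = -4 + 2 G + 390 B G$)
$\left(34580 + h{\left(-39,144 \right)}\right) \left(Z{\left(-5 \right)} - 13096\right) = \left(34580 + \left(-4 + 2 \cdot 144 + 390 \left(-39\right) 144\right)\right) \left(-5 - 13096\right) = \left(34580 - 2189956\right) \left(-13101\right) = \left(-2155376\right) \left(-13101\right) = 28237580976$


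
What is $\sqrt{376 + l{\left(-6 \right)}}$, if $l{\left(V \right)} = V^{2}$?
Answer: $2 \sqrt{103} \approx 20.298$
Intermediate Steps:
$\sqrt{376 + l{\left(-6 \right)}} = \sqrt{376 + \left(-6\right)^{2}} = \sqrt{376 + 36} = \sqrt{412} = 2 \sqrt{103}$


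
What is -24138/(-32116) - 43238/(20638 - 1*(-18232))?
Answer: -8661299/24006710 ≈ -0.36079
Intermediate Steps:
-24138/(-32116) - 43238/(20638 - 1*(-18232)) = -24138*(-1/32116) - 43238/(20638 + 18232) = 12069/16058 - 43238/38870 = 12069/16058 - 43238*1/38870 = 12069/16058 - 1663/1495 = -8661299/24006710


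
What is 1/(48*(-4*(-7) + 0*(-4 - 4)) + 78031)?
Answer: 1/79375 ≈ 1.2598e-5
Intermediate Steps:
1/(48*(-4*(-7) + 0*(-4 - 4)) + 78031) = 1/(48*(28 + 0*(-8)) + 78031) = 1/(48*(28 + 0) + 78031) = 1/(48*28 + 78031) = 1/(1344 + 78031) = 1/79375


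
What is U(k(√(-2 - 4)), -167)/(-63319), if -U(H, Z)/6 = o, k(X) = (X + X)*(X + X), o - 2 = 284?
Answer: 1716/63319 ≈ 0.027101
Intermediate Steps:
o = 286 (o = 2 + 284 = 286)
k(X) = 4*X² (k(X) = (2*X)*(2*X) = 4*X²)
U(H, Z) = -1716 (U(H, Z) = -6*286 = -1716)
U(k(√(-2 - 4)), -167)/(-63319) = -1716/(-63319) = -1716*(-1/63319) = 1716/63319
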